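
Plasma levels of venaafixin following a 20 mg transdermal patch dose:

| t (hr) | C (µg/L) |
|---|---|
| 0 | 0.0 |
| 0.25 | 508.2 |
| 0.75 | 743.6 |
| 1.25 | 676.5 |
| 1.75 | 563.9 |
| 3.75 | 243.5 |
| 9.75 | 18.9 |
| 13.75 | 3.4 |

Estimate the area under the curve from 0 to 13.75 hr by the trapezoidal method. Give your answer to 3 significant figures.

AUC = 2680 µg/L·hr

Trapezoidal AUC_0→13.75:
  [0→0.25]: (0.0+508.2)/2 × 0.25 = 63.525
  [0.25→0.75]: (508.2+743.6)/2 × 0.5 = 312.95
  [0.75→1.25]: (743.6+676.5)/2 × 0.5 = 355.025
  [1.25→1.75]: (676.5+563.9)/2 × 0.5 = 310.1
  [1.75→3.75]: (563.9+243.5)/2 × 2 = 807.4
  [3.75→9.75]: (243.5+18.9)/2 × 6 = 787.2
  [9.75→13.75]: (18.9+3.4)/2 × 4 = 44.6
  Sum = 2680.8 µg/L·hr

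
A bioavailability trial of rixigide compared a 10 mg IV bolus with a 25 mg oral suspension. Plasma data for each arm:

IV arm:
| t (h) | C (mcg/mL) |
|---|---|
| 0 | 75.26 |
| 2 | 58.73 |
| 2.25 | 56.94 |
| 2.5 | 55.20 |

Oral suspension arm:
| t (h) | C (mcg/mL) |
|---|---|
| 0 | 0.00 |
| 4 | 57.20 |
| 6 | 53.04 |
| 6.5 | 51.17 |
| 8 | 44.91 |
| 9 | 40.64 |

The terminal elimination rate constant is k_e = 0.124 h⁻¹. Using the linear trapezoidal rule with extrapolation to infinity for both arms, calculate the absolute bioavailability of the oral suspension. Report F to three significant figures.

Trapezoidal AUC_0→2.5 (IV):
  [0→2]: (75.26+58.73)/2 × 2 = 133.99
  [2→2.25]: (58.73+56.94)/2 × 0.25 = 14.45875
  [2.25→2.5]: (56.94+55.20)/2 × 0.25 = 14.0175
  Sum = 162.46625 mcg/mL·h
IV tail: 55.20/0.124 = 445.161; AUC_iv,0→∞ = 162.46625 + 445.161 = 607.62725 mcg/mL·h
Trapezoidal AUC_0→9 (oral suspension):
  [0→4]: (0.00+57.20)/2 × 4 = 114.4
  [4→6]: (57.20+53.04)/2 × 2 = 110.24
  [6→6.5]: (53.04+51.17)/2 × 0.5 = 26.0525
  [6.5→8]: (51.17+44.91)/2 × 1.5 = 72.06
  [8→9]: (44.91+40.64)/2 × 1 = 42.775
  Sum = 365.5275 mcg/mL·h
oral suspension tail: 40.64/0.124 = 327.742; AUC_ev,0→∞ = 365.5275 + 327.742 = 693.2695 mcg/mL·h
F = (AUC_ev/D_ev)/(AUC_iv/D_iv) = (693.2695/25)/(607.62725/10) = 27.73078/60.762725 = 0.4564

F = 0.456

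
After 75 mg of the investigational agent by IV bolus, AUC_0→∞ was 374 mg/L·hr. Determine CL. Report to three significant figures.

CL = Dose_iv / AUC_0→∞
   = 75 / 374 = 0.200535 L/hr

CL = 0.201 L/hr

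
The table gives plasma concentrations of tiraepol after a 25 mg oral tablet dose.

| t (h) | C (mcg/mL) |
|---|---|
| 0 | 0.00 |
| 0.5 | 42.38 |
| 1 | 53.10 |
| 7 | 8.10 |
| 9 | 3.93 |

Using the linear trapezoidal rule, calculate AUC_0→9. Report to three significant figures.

Trapezoidal AUC_0→9:
  [0→0.5]: (0.00+42.38)/2 × 0.5 = 10.595
  [0.5→1]: (42.38+53.10)/2 × 0.5 = 23.87
  [1→7]: (53.10+8.10)/2 × 6 = 183.6
  [7→9]: (8.10+3.93)/2 × 2 = 12.03
  Sum = 230.095 mcg/mL·h

AUC = 230 mcg/mL·h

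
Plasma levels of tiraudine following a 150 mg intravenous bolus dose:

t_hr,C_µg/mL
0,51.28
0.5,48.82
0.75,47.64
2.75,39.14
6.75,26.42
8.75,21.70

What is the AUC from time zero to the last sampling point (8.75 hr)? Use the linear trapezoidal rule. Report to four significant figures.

Trapezoidal AUC_0→8.75:
  [0→0.5]: (51.28+48.82)/2 × 0.5 = 25.025
  [0.5→0.75]: (48.82+47.64)/2 × 0.25 = 12.0575
  [0.75→2.75]: (47.64+39.14)/2 × 2 = 86.78
  [2.75→6.75]: (39.14+26.42)/2 × 4 = 131.12
  [6.75→8.75]: (26.42+21.70)/2 × 2 = 48.12
  Sum = 303.1025 µg/mL·hr

AUC = 303.1 µg/mL·hr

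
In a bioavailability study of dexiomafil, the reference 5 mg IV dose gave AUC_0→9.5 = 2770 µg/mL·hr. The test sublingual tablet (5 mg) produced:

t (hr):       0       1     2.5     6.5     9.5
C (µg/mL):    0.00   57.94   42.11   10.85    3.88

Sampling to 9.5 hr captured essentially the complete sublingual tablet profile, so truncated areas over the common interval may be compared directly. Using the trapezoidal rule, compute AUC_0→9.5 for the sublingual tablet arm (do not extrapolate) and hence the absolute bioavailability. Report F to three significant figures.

F = 0.0838

Trapezoidal AUC_0→9.5 (sublingual tablet):
  [0→1]: (0.00+57.94)/2 × 1 = 28.97
  [1→2.5]: (57.94+42.11)/2 × 1.5 = 75.0375
  [2.5→6.5]: (42.11+10.85)/2 × 4 = 105.92
  [6.5→9.5]: (10.85+3.88)/2 × 3 = 22.095
  Sum = 232.0225 µg/mL·hr
F = (AUC_ev/D_ev)/(AUC_iv/D_iv) = (232.0225/5)/(2770/5) = 46.4045/554 = 0.0838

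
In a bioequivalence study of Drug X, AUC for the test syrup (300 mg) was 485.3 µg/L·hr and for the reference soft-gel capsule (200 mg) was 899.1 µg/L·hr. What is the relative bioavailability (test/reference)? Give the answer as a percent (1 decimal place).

F_rel = (AUC_test/D_test) / (AUC_ref/D_ref)
      = (485.3/300) / (899.1/200)
      = 1.61767 / 4.4955 = 0.3598 = 35.98%

F_rel = 36.0%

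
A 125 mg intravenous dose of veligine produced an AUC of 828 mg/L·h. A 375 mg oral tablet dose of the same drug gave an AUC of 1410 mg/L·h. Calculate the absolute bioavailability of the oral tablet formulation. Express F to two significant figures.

F = 0.57

F = (AUC_ev / D_ev) / (AUC_iv / D_iv)
  = (1410/375) / (828/125)
  = 3.76 / 6.624 = 0.5676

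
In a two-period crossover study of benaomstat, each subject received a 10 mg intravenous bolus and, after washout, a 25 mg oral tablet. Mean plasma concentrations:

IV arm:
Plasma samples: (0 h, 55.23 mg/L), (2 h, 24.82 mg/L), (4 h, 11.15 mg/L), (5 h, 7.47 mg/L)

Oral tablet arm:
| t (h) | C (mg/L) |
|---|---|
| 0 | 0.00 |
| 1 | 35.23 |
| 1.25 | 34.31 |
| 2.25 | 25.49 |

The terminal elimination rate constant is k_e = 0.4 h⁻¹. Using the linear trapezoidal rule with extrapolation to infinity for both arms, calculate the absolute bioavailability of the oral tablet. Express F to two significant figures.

F = 0.33

Trapezoidal AUC_0→5 (IV):
  [0→2]: (55.23+24.82)/2 × 2 = 80.05
  [2→4]: (24.82+11.15)/2 × 2 = 35.97
  [4→5]: (11.15+7.47)/2 × 1 = 9.31
  Sum = 125.33 mg/L·h
IV tail: 7.47/0.4 = 18.675; AUC_iv,0→∞ = 125.33 + 18.675 = 144.005 mg/L·h
Trapezoidal AUC_0→2.25 (oral tablet):
  [0→1]: (0.00+35.23)/2 × 1 = 17.615
  [1→1.25]: (35.23+34.31)/2 × 0.25 = 8.6925
  [1.25→2.25]: (34.31+25.49)/2 × 1 = 29.9
  Sum = 56.2075 mg/L·h
oral tablet tail: 25.49/0.4 = 63.725; AUC_ev,0→∞ = 56.2075 + 63.725 = 119.9325 mg/L·h
F = (AUC_ev/D_ev)/(AUC_iv/D_iv) = (119.9325/25)/(144.005/10) = 4.7973/14.4005 = 0.3331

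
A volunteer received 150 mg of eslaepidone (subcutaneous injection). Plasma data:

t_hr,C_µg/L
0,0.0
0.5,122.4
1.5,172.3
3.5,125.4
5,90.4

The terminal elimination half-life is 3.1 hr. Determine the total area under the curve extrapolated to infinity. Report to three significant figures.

Trapezoidal AUC_0→5:
  [0→0.5]: (0.0+122.4)/2 × 0.5 = 30.6
  [0.5→1.5]: (122.4+172.3)/2 × 1 = 147.35
  [1.5→3.5]: (172.3+125.4)/2 × 2 = 297.7
  [3.5→5]: (125.4+90.4)/2 × 1.5 = 161.85
  Sum = 637.5 µg/L·hr
k_e = ln2 / t½ = 0.693147 / 3.1 = 0.2236 hr^-1
Extrapolated tail: C_last / k_e = 90.4 / 0.2236 = 404.293
AUC_0→∞ = 637.5 + 404.293 = 1041.793 µg/L·hr

AUC = 1040 µg/L·hr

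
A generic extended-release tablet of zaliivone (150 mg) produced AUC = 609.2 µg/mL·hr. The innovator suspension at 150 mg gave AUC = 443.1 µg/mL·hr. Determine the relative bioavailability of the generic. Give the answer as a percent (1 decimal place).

F_rel = (AUC_test/D_test) / (AUC_ref/D_ref)
      = (609.2/150) / (443.1/150)
      = 4.06133 / 2.954 = 1.3749 = 137.49%

F_rel = 137.5%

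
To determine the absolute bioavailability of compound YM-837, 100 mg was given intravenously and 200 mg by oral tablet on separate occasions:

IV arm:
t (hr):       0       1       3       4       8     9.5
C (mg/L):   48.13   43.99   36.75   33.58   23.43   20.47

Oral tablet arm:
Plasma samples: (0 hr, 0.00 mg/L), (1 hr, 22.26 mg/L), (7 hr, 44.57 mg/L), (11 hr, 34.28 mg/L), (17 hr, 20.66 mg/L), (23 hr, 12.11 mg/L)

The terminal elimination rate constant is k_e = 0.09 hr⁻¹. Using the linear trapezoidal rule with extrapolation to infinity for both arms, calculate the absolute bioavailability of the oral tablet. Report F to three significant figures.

F = 0.715

Trapezoidal AUC_0→9.5 (IV):
  [0→1]: (48.13+43.99)/2 × 1 = 46.06
  [1→3]: (43.99+36.75)/2 × 2 = 80.74
  [3→4]: (36.75+33.58)/2 × 1 = 35.165
  [4→8]: (33.58+23.43)/2 × 4 = 114.02
  [8→9.5]: (23.43+20.47)/2 × 1.5 = 32.925
  Sum = 308.91 mg/L·hr
IV tail: 20.47/0.09 = 227.444; AUC_iv,0→∞ = 308.91 + 227.444 = 536.354 mg/L·hr
Trapezoidal AUC_0→23 (oral tablet):
  [0→1]: (0.00+22.26)/2 × 1 = 11.13
  [1→7]: (22.26+44.57)/2 × 6 = 200.49
  [7→11]: (44.57+34.28)/2 × 4 = 157.7
  [11→17]: (34.28+20.66)/2 × 6 = 164.82
  [17→23]: (20.66+12.11)/2 × 6 = 98.31
  Sum = 632.45 mg/L·hr
oral tablet tail: 12.11/0.09 = 134.556; AUC_ev,0→∞ = 632.45 + 134.556 = 767.006 mg/L·hr
F = (AUC_ev/D_ev)/(AUC_iv/D_iv) = (767.006/200)/(536.354/100) = 3.83503/5.36354 = 0.7150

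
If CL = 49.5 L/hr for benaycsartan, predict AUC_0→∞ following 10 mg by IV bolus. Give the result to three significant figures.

AUC = 0.202 mg/L·hr

AUC_0→∞ = Dose_iv / CL
        = 10 / 49.5 = 0.20202 mg/L·hr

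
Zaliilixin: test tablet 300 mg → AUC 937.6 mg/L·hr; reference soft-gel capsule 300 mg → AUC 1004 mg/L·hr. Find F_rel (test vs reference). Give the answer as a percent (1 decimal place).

F_rel = 93.4%

F_rel = (AUC_test/D_test) / (AUC_ref/D_ref)
      = (937.6/300) / (1004/300)
      = 3.12533 / 3.34667 = 0.9339 = 93.39%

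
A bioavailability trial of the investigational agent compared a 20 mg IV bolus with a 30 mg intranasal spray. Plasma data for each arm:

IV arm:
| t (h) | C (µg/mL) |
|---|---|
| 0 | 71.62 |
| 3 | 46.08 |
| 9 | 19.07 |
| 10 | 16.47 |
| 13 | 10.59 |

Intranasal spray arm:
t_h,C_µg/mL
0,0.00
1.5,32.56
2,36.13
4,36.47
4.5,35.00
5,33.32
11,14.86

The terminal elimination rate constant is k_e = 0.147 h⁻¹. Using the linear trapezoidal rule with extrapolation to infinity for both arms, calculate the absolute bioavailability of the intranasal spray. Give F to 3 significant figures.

F = 0.524

Trapezoidal AUC_0→13 (IV):
  [0→3]: (71.62+46.08)/2 × 3 = 176.55
  [3→9]: (46.08+19.07)/2 × 6 = 195.45
  [9→10]: (19.07+16.47)/2 × 1 = 17.77
  [10→13]: (16.47+10.59)/2 × 3 = 40.59
  Sum = 430.36 µg/mL·h
IV tail: 10.59/0.147 = 72.041; AUC_iv,0→∞ = 430.36 + 72.041 = 502.401 µg/mL·h
Trapezoidal AUC_0→11 (intranasal spray):
  [0→1.5]: (0.00+32.56)/2 × 1.5 = 24.42
  [1.5→2]: (32.56+36.13)/2 × 0.5 = 17.1725
  [2→4]: (36.13+36.47)/2 × 2 = 72.6
  [4→4.5]: (36.47+35.00)/2 × 0.5 = 17.8675
  [4.5→5]: (35.00+33.32)/2 × 0.5 = 17.08
  [5→11]: (33.32+14.86)/2 × 6 = 144.54
  Sum = 293.68 µg/mL·h
intranasal spray tail: 14.86/0.147 = 101.088; AUC_ev,0→∞ = 293.68 + 101.088 = 394.768 µg/mL·h
F = (AUC_ev/D_ev)/(AUC_iv/D_iv) = (394.768/30)/(502.401/20) = 13.1589/25.12005 = 0.5238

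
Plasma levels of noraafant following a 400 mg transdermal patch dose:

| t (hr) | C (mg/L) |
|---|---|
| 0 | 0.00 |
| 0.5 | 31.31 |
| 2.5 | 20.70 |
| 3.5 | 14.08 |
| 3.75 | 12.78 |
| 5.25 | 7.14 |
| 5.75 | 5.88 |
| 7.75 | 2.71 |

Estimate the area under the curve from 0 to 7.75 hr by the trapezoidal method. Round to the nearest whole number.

AUC = 107 mg/L·hr

Trapezoidal AUC_0→7.75:
  [0→0.5]: (0.00+31.31)/2 × 0.5 = 7.8275
  [0.5→2.5]: (31.31+20.70)/2 × 2 = 52.01
  [2.5→3.5]: (20.70+14.08)/2 × 1 = 17.39
  [3.5→3.75]: (14.08+12.78)/2 × 0.25 = 3.3575
  [3.75→5.25]: (12.78+7.14)/2 × 1.5 = 14.94
  [5.25→5.75]: (7.14+5.88)/2 × 0.5 = 3.255
  [5.75→7.75]: (5.88+2.71)/2 × 2 = 8.59
  Sum = 107.37 mg/L·hr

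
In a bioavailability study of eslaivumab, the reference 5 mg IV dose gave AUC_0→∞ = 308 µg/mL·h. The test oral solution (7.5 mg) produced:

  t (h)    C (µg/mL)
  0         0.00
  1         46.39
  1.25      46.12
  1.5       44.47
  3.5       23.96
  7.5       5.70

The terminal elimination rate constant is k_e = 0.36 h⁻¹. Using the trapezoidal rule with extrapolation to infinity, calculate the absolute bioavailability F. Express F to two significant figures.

Trapezoidal AUC_0→7.5 (oral solution):
  [0→1]: (0.00+46.39)/2 × 1 = 23.195
  [1→1.25]: (46.39+46.12)/2 × 0.25 = 11.56375
  [1.25→1.5]: (46.12+44.47)/2 × 0.25 = 11.32375
  [1.5→3.5]: (44.47+23.96)/2 × 2 = 68.43
  [3.5→7.5]: (23.96+5.70)/2 × 4 = 59.32
  Sum = 173.8325 µg/mL·h
Tail: C_last/k_e = 5.70/0.36 = 15.833
AUC_0→∞ (oral solution) = 173.8325 + 15.833 = 189.6655 µg/mL·h
F = (AUC_ev/D_ev)/(AUC_iv/D_iv) = (189.6655/7.5)/(308/5) = 25.2887/61.6 = 0.4105

F = 0.41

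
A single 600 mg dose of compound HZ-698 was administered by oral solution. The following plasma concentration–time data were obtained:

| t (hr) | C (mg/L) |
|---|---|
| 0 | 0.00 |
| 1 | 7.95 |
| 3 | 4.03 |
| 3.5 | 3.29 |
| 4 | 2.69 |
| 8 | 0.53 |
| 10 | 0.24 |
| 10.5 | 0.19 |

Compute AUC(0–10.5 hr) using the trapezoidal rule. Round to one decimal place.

Trapezoidal AUC_0→10.5:
  [0→1]: (0.00+7.95)/2 × 1 = 3.975
  [1→3]: (7.95+4.03)/2 × 2 = 11.98
  [3→3.5]: (4.03+3.29)/2 × 0.5 = 1.83
  [3.5→4]: (3.29+2.69)/2 × 0.5 = 1.495
  [4→8]: (2.69+0.53)/2 × 4 = 6.44
  [8→10]: (0.53+0.24)/2 × 2 = 0.77
  [10→10.5]: (0.24+0.19)/2 × 0.5 = 0.1075
  Sum = 26.5975 mg/L·hr

AUC = 26.6 mg/L·hr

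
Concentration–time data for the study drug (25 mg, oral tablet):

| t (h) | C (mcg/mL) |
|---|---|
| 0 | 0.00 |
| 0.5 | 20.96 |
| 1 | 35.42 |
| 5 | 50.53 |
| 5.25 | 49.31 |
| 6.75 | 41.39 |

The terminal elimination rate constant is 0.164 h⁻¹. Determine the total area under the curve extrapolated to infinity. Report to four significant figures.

AUC = 524.1 mcg/mL·h

Trapezoidal AUC_0→6.75:
  [0→0.5]: (0.00+20.96)/2 × 0.5 = 5.24
  [0.5→1]: (20.96+35.42)/2 × 0.5 = 14.095
  [1→5]: (35.42+50.53)/2 × 4 = 171.9
  [5→5.25]: (50.53+49.31)/2 × 0.25 = 12.48
  [5.25→6.75]: (49.31+41.39)/2 × 1.5 = 68.025
  Sum = 271.74 mcg/mL·h
Extrapolated tail: C_last / k_e = 41.39 / 0.164 = 252.378
AUC_0→∞ = 271.74 + 252.378 = 524.118 mcg/mL·h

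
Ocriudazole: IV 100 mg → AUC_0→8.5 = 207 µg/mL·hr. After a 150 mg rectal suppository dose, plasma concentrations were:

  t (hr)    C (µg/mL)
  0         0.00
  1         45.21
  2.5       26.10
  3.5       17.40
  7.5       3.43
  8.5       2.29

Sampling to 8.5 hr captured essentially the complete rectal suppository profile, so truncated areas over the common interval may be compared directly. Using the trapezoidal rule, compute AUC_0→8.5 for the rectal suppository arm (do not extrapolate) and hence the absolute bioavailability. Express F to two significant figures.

F = 0.46

Trapezoidal AUC_0→8.5 (rectal suppository):
  [0→1]: (0.00+45.21)/2 × 1 = 22.605
  [1→2.5]: (45.21+26.10)/2 × 1.5 = 53.4825
  [2.5→3.5]: (26.10+17.40)/2 × 1 = 21.75
  [3.5→7.5]: (17.40+3.43)/2 × 4 = 41.66
  [7.5→8.5]: (3.43+2.29)/2 × 1 = 2.86
  Sum = 142.3575 µg/mL·hr
F = (AUC_ev/D_ev)/(AUC_iv/D_iv) = (142.3575/150)/(207/100) = 0.94905/2.07 = 0.4585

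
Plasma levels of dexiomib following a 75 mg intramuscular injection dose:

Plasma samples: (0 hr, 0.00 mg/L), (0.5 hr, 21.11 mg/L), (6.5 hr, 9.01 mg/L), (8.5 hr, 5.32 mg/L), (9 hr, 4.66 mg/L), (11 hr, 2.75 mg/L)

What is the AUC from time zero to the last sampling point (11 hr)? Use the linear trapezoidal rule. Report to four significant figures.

Trapezoidal AUC_0→11:
  [0→0.5]: (0.00+21.11)/2 × 0.5 = 5.2775
  [0.5→6.5]: (21.11+9.01)/2 × 6 = 90.36
  [6.5→8.5]: (9.01+5.32)/2 × 2 = 14.33
  [8.5→9]: (5.32+4.66)/2 × 0.5 = 2.495
  [9→11]: (4.66+2.75)/2 × 2 = 7.41
  Sum = 119.8725 mg/L·hr

AUC = 119.9 mg/L·hr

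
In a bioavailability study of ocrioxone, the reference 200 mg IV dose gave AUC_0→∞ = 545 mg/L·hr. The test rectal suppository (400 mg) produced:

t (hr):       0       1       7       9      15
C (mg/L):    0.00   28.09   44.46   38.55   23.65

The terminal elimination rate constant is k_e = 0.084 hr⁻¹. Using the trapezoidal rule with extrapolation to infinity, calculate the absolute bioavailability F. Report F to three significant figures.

Trapezoidal AUC_0→15 (rectal suppository):
  [0→1]: (0.00+28.09)/2 × 1 = 14.045
  [1→7]: (28.09+44.46)/2 × 6 = 217.65
  [7→9]: (44.46+38.55)/2 × 2 = 83.01
  [9→15]: (38.55+23.65)/2 × 6 = 186.6
  Sum = 501.305 mg/L·hr
Tail: C_last/k_e = 23.65/0.084 = 281.548
AUC_0→∞ (rectal suppository) = 501.305 + 281.548 = 782.853 mg/L·hr
F = (AUC_ev/D_ev)/(AUC_iv/D_iv) = (782.853/400)/(545/200) = 1.9571325/2.725 = 0.7182

F = 0.718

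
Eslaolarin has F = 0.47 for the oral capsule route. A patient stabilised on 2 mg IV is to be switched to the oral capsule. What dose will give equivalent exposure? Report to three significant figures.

D_oral = 4.26 mg

For equal systemic exposure: F × D_ev = D_iv
D_ev = D_iv / F = 2 / 0.47 = 4.25532 mg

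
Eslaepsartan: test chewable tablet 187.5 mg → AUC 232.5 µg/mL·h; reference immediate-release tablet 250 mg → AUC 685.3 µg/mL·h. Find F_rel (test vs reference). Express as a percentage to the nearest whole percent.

F_rel = 45%

F_rel = (AUC_test/D_test) / (AUC_ref/D_ref)
      = (232.5/187.5) / (685.3/250)
      = 1.24 / 2.7412 = 0.4524 = 45.24%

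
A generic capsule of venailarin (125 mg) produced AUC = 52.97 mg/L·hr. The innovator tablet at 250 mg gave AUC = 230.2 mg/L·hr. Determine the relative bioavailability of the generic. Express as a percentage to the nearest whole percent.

F_rel = (AUC_test/D_test) / (AUC_ref/D_ref)
      = (52.97/125) / (230.2/250)
      = 0.42376 / 0.9208 = 0.4602 = 46.02%

F_rel = 46%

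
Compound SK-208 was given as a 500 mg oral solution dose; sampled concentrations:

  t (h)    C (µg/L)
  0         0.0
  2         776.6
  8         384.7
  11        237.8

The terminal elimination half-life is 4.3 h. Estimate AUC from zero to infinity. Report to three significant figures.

Trapezoidal AUC_0→11:
  [0→2]: (0.0+776.6)/2 × 2 = 776.6
  [2→8]: (776.6+384.7)/2 × 6 = 3483.9
  [8→11]: (384.7+237.8)/2 × 3 = 933.75
  Sum = 5194.25 µg/L·h
k_e = ln2 / t½ = 0.693147 / 4.3 = 0.1612 h^-1
Extrapolated tail: C_last / k_e = 237.8 / 0.1612 = 1475.186
AUC_0→∞ = 5194.25 + 1475.186 = 6669.436 µg/L·h

AUC = 6670 µg/L·h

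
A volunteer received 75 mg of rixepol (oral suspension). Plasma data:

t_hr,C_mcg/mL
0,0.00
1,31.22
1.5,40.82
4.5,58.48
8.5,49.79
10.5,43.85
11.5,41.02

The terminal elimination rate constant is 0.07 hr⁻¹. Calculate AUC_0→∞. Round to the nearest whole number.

AUC = 1121 mcg/mL·hr

Trapezoidal AUC_0→11.5:
  [0→1]: (0.00+31.22)/2 × 1 = 15.61
  [1→1.5]: (31.22+40.82)/2 × 0.5 = 18.01
  [1.5→4.5]: (40.82+58.48)/2 × 3 = 148.95
  [4.5→8.5]: (58.48+49.79)/2 × 4 = 216.54
  [8.5→10.5]: (49.79+43.85)/2 × 2 = 93.64
  [10.5→11.5]: (43.85+41.02)/2 × 1 = 42.435
  Sum = 535.185 mcg/mL·hr
Extrapolated tail: C_last / k_e = 41.02 / 0.07 = 586.000
AUC_0→∞ = 535.185 + 586.000 = 1121.185 mcg/mL·hr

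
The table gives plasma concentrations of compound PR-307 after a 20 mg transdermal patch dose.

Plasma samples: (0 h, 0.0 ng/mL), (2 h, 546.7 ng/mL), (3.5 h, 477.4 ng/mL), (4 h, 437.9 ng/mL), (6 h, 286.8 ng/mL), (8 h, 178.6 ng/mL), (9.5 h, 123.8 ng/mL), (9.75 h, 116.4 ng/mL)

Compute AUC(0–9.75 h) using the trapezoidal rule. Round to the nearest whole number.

Trapezoidal AUC_0→9.75:
  [0→2]: (0.0+546.7)/2 × 2 = 546.7
  [2→3.5]: (546.7+477.4)/2 × 1.5 = 768.075
  [3.5→4]: (477.4+437.9)/2 × 0.5 = 228.825
  [4→6]: (437.9+286.8)/2 × 2 = 724.7
  [6→8]: (286.8+178.6)/2 × 2 = 465.4
  [8→9.5]: (178.6+123.8)/2 × 1.5 = 226.8
  [9.5→9.75]: (123.8+116.4)/2 × 0.25 = 30.025
  Sum = 2990.525 ng/mL·h

AUC = 2991 ng/mL·h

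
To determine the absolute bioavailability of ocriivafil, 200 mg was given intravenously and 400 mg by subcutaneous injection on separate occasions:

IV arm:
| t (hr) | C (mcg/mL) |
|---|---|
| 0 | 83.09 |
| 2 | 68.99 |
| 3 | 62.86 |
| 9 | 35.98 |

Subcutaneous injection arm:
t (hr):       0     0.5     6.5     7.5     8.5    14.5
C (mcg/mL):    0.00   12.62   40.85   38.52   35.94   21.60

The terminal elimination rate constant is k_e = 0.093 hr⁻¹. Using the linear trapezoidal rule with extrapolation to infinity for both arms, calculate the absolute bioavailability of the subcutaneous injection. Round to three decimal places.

Trapezoidal AUC_0→9 (IV):
  [0→2]: (83.09+68.99)/2 × 2 = 152.08
  [2→3]: (68.99+62.86)/2 × 1 = 65.925
  [3→9]: (62.86+35.98)/2 × 6 = 296.52
  Sum = 514.525 mcg/mL·hr
IV tail: 35.98/0.093 = 386.882; AUC_iv,0→∞ = 514.525 + 386.882 = 901.407 mcg/mL·hr
Trapezoidal AUC_0→14.5 (subcutaneous injection):
  [0→0.5]: (0.00+12.62)/2 × 0.5 = 3.155
  [0.5→6.5]: (12.62+40.85)/2 × 6 = 160.41
  [6.5→7.5]: (40.85+38.52)/2 × 1 = 39.685
  [7.5→8.5]: (38.52+35.94)/2 × 1 = 37.23
  [8.5→14.5]: (35.94+21.60)/2 × 6 = 172.62
  Sum = 413.1 mcg/mL·hr
subcutaneous injection tail: 21.60/0.093 = 232.258; AUC_ev,0→∞ = 413.1 + 232.258 = 645.358 mcg/mL·hr
F = (AUC_ev/D_ev)/(AUC_iv/D_iv) = (645.358/400)/(901.407/200) = 1.613395/4.507035 = 0.3580

F = 0.358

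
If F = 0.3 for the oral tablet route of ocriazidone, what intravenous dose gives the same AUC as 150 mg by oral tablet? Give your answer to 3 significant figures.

D_iv = 45.0 mg

Systemic exposure from an extravascular dose = F × D_ev, so the equivalent IV dose is F × D_ev.
D_iv = F × D_ev = 0.3 × 150 = 45 mg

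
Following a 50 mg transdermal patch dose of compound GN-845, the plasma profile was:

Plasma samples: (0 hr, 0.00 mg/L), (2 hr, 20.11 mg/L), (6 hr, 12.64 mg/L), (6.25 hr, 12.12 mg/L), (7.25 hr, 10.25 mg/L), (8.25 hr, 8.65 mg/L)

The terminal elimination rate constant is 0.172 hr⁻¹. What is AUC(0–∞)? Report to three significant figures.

AUC = 160 mg/L·hr

Trapezoidal AUC_0→8.25:
  [0→2]: (0.00+20.11)/2 × 2 = 20.11
  [2→6]: (20.11+12.64)/2 × 4 = 65.5
  [6→6.25]: (12.64+12.12)/2 × 0.25 = 3.095
  [6.25→7.25]: (12.12+10.25)/2 × 1 = 11.185
  [7.25→8.25]: (10.25+8.65)/2 × 1 = 9.45
  Sum = 109.34 mg/L·hr
Extrapolated tail: C_last / k_e = 8.65 / 0.172 = 50.291
AUC_0→∞ = 109.34 + 50.291 = 159.631 mg/L·hr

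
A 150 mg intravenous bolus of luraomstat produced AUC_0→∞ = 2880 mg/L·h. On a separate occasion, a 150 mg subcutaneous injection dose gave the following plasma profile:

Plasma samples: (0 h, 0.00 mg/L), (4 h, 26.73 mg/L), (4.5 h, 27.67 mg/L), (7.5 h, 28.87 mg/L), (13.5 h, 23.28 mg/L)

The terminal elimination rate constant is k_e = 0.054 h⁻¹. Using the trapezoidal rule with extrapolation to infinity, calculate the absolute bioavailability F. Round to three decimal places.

Trapezoidal AUC_0→13.5 (subcutaneous injection):
  [0→4]: (0.00+26.73)/2 × 4 = 53.46
  [4→4.5]: (26.73+27.67)/2 × 0.5 = 13.6
  [4.5→7.5]: (27.67+28.87)/2 × 3 = 84.81
  [7.5→13.5]: (28.87+23.28)/2 × 6 = 156.45
  Sum = 308.32 mg/L·h
Tail: C_last/k_e = 23.28/0.054 = 431.111
AUC_0→∞ (subcutaneous injection) = 308.32 + 431.111 = 739.431 mg/L·h
F = (AUC_ev/D_ev)/(AUC_iv/D_iv) = (739.431/150)/(2880/150) = 4.92954/19.2 = 0.2567

F = 0.257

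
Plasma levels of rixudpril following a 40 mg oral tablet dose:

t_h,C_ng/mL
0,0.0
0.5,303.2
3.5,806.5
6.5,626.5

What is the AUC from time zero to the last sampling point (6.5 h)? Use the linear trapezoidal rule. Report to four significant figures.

AUC = 3890 ng/mL·h

Trapezoidal AUC_0→6.5:
  [0→0.5]: (0.0+303.2)/2 × 0.5 = 75.8
  [0.5→3.5]: (303.2+806.5)/2 × 3 = 1664.55
  [3.5→6.5]: (806.5+626.5)/2 × 3 = 2149.5
  Sum = 3889.85 ng/mL·h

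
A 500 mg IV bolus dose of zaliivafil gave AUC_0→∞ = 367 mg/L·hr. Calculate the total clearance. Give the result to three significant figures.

CL = Dose_iv / AUC_0→∞
   = 500 / 367 = 1.3624 L/hr

CL = 1.36 L/hr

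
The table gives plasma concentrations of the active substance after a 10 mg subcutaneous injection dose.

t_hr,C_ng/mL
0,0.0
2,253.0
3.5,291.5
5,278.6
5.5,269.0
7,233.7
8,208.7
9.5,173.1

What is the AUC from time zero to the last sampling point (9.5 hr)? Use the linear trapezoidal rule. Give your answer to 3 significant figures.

Trapezoidal AUC_0→9.5:
  [0→2]: (0.0+253.0)/2 × 2 = 253.0
  [2→3.5]: (253.0+291.5)/2 × 1.5 = 408.375
  [3.5→5]: (291.5+278.6)/2 × 1.5 = 427.575
  [5→5.5]: (278.6+269.0)/2 × 0.5 = 136.9
  [5.5→7]: (269.0+233.7)/2 × 1.5 = 377.025
  [7→8]: (233.7+208.7)/2 × 1 = 221.2
  [8→9.5]: (208.7+173.1)/2 × 1.5 = 286.35
  Sum = 2110.425 ng/mL·hr

AUC = 2110 ng/mL·hr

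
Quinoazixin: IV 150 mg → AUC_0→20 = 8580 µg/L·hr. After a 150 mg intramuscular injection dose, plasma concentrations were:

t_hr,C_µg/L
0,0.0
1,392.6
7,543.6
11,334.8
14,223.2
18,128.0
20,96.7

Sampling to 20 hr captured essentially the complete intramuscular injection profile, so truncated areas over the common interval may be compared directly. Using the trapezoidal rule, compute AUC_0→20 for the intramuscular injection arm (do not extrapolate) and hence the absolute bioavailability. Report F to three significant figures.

F = 0.761

Trapezoidal AUC_0→20 (intramuscular injection):
  [0→1]: (0.0+392.6)/2 × 1 = 196.3
  [1→7]: (392.6+543.6)/2 × 6 = 2808.6
  [7→11]: (543.6+334.8)/2 × 4 = 1756.8
  [11→14]: (334.8+223.2)/2 × 3 = 837.0
  [14→18]: (223.2+128.0)/2 × 4 = 702.4
  [18→20]: (128.0+96.7)/2 × 2 = 224.7
  Sum = 6525.8 µg/L·hr
F = (AUC_ev/D_ev)/(AUC_iv/D_iv) = (6525.8/150)/(8580/150) = 43.5053/57.2 = 0.7606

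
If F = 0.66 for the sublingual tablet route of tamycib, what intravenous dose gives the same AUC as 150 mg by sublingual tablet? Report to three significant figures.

D_iv = 99.0 mg

Systemic exposure from an extravascular dose = F × D_ev, so the equivalent IV dose is F × D_ev.
D_iv = F × D_ev = 0.66 × 150 = 99 mg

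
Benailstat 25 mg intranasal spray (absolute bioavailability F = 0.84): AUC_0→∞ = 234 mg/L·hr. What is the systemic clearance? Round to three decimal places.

CL = 0.090 L/hr

CL = F × Dose / AUC_0→∞
   = 0.84 × 25 / 234 = 0.0897436 L/hr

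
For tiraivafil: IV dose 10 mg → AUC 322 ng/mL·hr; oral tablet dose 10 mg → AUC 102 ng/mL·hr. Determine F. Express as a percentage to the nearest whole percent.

F = (AUC_ev / D_ev) / (AUC_iv / D_iv)
  = (102/10) / (322/10)
  = 10.2 / 32.2 = 0.3168
  = 31.68%

F = 32%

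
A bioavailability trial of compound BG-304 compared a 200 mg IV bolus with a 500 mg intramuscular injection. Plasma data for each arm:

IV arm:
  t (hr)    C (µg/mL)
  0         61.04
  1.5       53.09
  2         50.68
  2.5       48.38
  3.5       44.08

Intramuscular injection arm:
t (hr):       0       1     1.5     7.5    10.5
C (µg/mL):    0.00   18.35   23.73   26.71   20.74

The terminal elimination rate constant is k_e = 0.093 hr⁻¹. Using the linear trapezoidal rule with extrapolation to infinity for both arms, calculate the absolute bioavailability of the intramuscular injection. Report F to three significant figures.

Trapezoidal AUC_0→3.5 (IV):
  [0→1.5]: (61.04+53.09)/2 × 1.5 = 85.5975
  [1.5→2]: (53.09+50.68)/2 × 0.5 = 25.9425
  [2→2.5]: (50.68+48.38)/2 × 0.5 = 24.765
  [2.5→3.5]: (48.38+44.08)/2 × 1 = 46.23
  Sum = 182.535 µg/mL·hr
IV tail: 44.08/0.093 = 473.978; AUC_iv,0→∞ = 182.535 + 473.978 = 656.513 µg/mL·hr
Trapezoidal AUC_0→10.5 (intramuscular injection):
  [0→1]: (0.00+18.35)/2 × 1 = 9.175
  [1→1.5]: (18.35+23.73)/2 × 0.5 = 10.52
  [1.5→7.5]: (23.73+26.71)/2 × 6 = 151.32
  [7.5→10.5]: (26.71+20.74)/2 × 3 = 71.175
  Sum = 242.19 µg/mL·hr
intramuscular injection tail: 20.74/0.093 = 223.011; AUC_ev,0→∞ = 242.19 + 223.011 = 465.201 µg/mL·hr
F = (AUC_ev/D_ev)/(AUC_iv/D_iv) = (465.201/500)/(656.513/200) = 0.930402/3.282565 = 0.2834

F = 0.283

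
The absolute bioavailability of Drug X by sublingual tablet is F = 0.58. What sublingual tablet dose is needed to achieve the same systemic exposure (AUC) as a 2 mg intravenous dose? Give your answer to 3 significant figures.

For equal systemic exposure: F × D_ev = D_iv
D_ev = D_iv / F = 2 / 0.58 = 3.44828 mg

D_sublingual = 3.45 mg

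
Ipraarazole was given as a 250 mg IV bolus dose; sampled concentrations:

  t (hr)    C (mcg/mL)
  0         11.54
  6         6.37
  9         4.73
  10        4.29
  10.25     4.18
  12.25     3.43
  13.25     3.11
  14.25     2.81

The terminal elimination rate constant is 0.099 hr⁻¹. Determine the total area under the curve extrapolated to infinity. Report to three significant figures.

Trapezoidal AUC_0→14.25:
  [0→6]: (11.54+6.37)/2 × 6 = 53.73
  [6→9]: (6.37+4.73)/2 × 3 = 16.65
  [9→10]: (4.73+4.29)/2 × 1 = 4.51
  [10→10.25]: (4.29+4.18)/2 × 0.25 = 1.05875
  [10.25→12.25]: (4.18+3.43)/2 × 2 = 7.61
  [12.25→13.25]: (3.43+3.11)/2 × 1 = 3.27
  [13.25→14.25]: (3.11+2.81)/2 × 1 = 2.96
  Sum = 89.78875 mcg/mL·hr
Extrapolated tail: C_last / k_e = 2.81 / 0.099 = 28.384
AUC_0→∞ = 89.78875 + 28.384 = 118.17275 mcg/mL·hr

AUC = 118 mcg/mL·hr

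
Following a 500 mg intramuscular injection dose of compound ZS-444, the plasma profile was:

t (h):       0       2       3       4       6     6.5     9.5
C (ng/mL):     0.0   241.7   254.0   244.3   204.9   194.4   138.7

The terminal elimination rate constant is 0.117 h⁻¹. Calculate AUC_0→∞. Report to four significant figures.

Trapezoidal AUC_0→9.5:
  [0→2]: (0.0+241.7)/2 × 2 = 241.7
  [2→3]: (241.7+254.0)/2 × 1 = 247.85
  [3→4]: (254.0+244.3)/2 × 1 = 249.15
  [4→6]: (244.3+204.9)/2 × 2 = 449.2
  [6→6.5]: (204.9+194.4)/2 × 0.5 = 99.825
  [6.5→9.5]: (194.4+138.7)/2 × 3 = 499.65
  Sum = 1787.375 ng/mL·h
Extrapolated tail: C_last / k_e = 138.7 / 0.117 = 1185.470
AUC_0→∞ = 1787.375 + 1185.470 = 2972.845 ng/mL·h

AUC = 2973 ng/mL·h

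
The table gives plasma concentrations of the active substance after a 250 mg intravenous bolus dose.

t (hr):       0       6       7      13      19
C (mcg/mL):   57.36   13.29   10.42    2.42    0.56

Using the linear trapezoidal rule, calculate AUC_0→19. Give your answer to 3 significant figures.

Trapezoidal AUC_0→19:
  [0→6]: (57.36+13.29)/2 × 6 = 211.95
  [6→7]: (13.29+10.42)/2 × 1 = 11.855
  [7→13]: (10.42+2.42)/2 × 6 = 38.52
  [13→19]: (2.42+0.56)/2 × 6 = 8.94
  Sum = 271.265 mcg/mL·hr

AUC = 271 mcg/mL·hr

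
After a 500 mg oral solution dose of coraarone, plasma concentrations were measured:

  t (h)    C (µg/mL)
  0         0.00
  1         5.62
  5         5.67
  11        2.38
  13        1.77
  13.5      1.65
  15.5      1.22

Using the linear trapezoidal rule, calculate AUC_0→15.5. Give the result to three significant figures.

Trapezoidal AUC_0→15.5:
  [0→1]: (0.00+5.62)/2 × 1 = 2.81
  [1→5]: (5.62+5.67)/2 × 4 = 22.58
  [5→11]: (5.67+2.38)/2 × 6 = 24.15
  [11→13]: (2.38+1.77)/2 × 2 = 4.15
  [13→13.5]: (1.77+1.65)/2 × 0.5 = 0.855
  [13.5→15.5]: (1.65+1.22)/2 × 2 = 2.87
  Sum = 57.415 µg/mL·h

AUC = 57.4 µg/mL·h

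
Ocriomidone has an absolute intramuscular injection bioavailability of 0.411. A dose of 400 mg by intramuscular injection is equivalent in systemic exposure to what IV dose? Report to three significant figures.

D_iv = 164 mg

Systemic exposure from an extravascular dose = F × D_ev, so the equivalent IV dose is F × D_ev.
D_iv = F × D_ev = 0.411 × 400 = 164.4 mg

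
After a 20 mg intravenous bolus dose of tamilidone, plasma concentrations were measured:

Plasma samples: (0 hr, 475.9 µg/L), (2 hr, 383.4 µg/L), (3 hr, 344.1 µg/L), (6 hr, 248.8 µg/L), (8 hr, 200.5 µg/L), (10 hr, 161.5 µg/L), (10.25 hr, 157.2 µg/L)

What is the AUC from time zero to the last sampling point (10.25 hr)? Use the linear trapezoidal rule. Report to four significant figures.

Trapezoidal AUC_0→10.25:
  [0→2]: (475.9+383.4)/2 × 2 = 859.3
  [2→3]: (383.4+344.1)/2 × 1 = 363.75
  [3→6]: (344.1+248.8)/2 × 3 = 889.35
  [6→8]: (248.8+200.5)/2 × 2 = 449.3
  [8→10]: (200.5+161.5)/2 × 2 = 362.0
  [10→10.25]: (161.5+157.2)/2 × 0.25 = 39.8375
  Sum = 2963.5375 µg/L·hr

AUC = 2964 µg/L·hr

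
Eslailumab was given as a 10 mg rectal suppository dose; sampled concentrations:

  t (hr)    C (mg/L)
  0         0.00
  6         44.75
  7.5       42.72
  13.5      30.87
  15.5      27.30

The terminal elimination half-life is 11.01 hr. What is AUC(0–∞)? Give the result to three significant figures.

Trapezoidal AUC_0→15.5:
  [0→6]: (0.00+44.75)/2 × 6 = 134.25
  [6→7.5]: (44.75+42.72)/2 × 1.5 = 65.6025
  [7.5→13.5]: (42.72+30.87)/2 × 6 = 220.77
  [13.5→15.5]: (30.87+27.30)/2 × 2 = 58.17
  Sum = 478.7925 mg/L·hr
k_e = ln2 / t½ = 0.693147 / 11.01 = 0.0630 hr^-1
Extrapolated tail: C_last / k_e = 27.30 / 0.063 = 433.333
AUC_0→∞ = 478.7925 + 433.333 = 912.1255 mg/L·hr

AUC = 912 mg/L·hr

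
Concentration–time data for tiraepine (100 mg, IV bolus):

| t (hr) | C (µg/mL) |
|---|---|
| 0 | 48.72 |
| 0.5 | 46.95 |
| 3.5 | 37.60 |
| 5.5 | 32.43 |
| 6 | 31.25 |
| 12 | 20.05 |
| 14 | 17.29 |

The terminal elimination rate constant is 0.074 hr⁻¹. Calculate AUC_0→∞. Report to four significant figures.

Trapezoidal AUC_0→14:
  [0→0.5]: (48.72+46.95)/2 × 0.5 = 23.9175
  [0.5→3.5]: (46.95+37.60)/2 × 3 = 126.825
  [3.5→5.5]: (37.60+32.43)/2 × 2 = 70.03
  [5.5→6]: (32.43+31.25)/2 × 0.5 = 15.92
  [6→12]: (31.25+20.05)/2 × 6 = 153.9
  [12→14]: (20.05+17.29)/2 × 2 = 37.34
  Sum = 427.9325 µg/mL·hr
Extrapolated tail: C_last / k_e = 17.29 / 0.074 = 233.649
AUC_0→∞ = 427.9325 + 233.649 = 661.5815 µg/mL·hr

AUC = 661.6 µg/mL·hr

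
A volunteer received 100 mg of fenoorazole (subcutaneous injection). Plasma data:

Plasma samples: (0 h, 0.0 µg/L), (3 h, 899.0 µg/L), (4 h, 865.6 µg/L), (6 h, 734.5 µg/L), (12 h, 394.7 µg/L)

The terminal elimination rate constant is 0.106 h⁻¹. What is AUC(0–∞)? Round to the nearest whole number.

AUC = 10942 µg/L·h

Trapezoidal AUC_0→12:
  [0→3]: (0.0+899.0)/2 × 3 = 1348.5
  [3→4]: (899.0+865.6)/2 × 1 = 882.3
  [4→6]: (865.6+734.5)/2 × 2 = 1600.1
  [6→12]: (734.5+394.7)/2 × 6 = 3387.6
  Sum = 7218.5 µg/L·h
Extrapolated tail: C_last / k_e = 394.7 / 0.106 = 3723.585
AUC_0→∞ = 7218.5 + 3723.585 = 10942.085 µg/L·h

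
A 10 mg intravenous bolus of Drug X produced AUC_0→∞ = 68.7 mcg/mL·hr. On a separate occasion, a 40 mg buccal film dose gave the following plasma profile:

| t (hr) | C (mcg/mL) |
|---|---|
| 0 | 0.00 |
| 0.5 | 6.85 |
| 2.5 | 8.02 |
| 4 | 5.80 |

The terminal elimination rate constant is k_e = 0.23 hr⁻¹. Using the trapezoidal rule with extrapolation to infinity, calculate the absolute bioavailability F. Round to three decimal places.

Trapezoidal AUC_0→4 (buccal film):
  [0→0.5]: (0.00+6.85)/2 × 0.5 = 1.7125
  [0.5→2.5]: (6.85+8.02)/2 × 2 = 14.87
  [2.5→4]: (8.02+5.80)/2 × 1.5 = 10.365
  Sum = 26.9475 mcg/mL·hr
Tail: C_last/k_e = 5.80/0.23 = 25.217
AUC_0→∞ (buccal film) = 26.9475 + 25.217 = 52.1645 mcg/mL·hr
F = (AUC_ev/D_ev)/(AUC_iv/D_iv) = (52.1645/40)/(68.7/10) = 1.3041125/6.87 = 0.1898

F = 0.190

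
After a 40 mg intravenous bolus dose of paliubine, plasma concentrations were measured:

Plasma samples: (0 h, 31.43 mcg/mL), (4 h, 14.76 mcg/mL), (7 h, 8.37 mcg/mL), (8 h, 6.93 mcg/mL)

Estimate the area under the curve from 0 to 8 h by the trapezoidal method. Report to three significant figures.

AUC = 135 mcg/mL·h

Trapezoidal AUC_0→8:
  [0→4]: (31.43+14.76)/2 × 4 = 92.38
  [4→7]: (14.76+8.37)/2 × 3 = 34.695
  [7→8]: (8.37+6.93)/2 × 1 = 7.65
  Sum = 134.725 mcg/mL·h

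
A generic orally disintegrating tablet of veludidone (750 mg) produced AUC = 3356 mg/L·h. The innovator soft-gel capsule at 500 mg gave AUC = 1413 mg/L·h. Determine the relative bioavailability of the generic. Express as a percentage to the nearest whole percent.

F_rel = 158%

F_rel = (AUC_test/D_test) / (AUC_ref/D_ref)
      = (3356/750) / (1413/500)
      = 4.47467 / 2.826 = 1.5834 = 158.34%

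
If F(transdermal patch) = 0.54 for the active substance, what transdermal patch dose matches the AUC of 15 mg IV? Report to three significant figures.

For equal systemic exposure: F × D_ev = D_iv
D_ev = D_iv / F = 15 / 0.54 = 27.7778 mg

D_transdermal = 27.8 mg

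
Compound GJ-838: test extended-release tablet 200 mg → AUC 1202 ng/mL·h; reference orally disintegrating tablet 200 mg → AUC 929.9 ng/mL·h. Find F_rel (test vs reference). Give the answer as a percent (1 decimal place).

F_rel = (AUC_test/D_test) / (AUC_ref/D_ref)
      = (1202/200) / (929.9/200)
      = 6.01 / 4.6495 = 1.2926 = 129.26%

F_rel = 129.3%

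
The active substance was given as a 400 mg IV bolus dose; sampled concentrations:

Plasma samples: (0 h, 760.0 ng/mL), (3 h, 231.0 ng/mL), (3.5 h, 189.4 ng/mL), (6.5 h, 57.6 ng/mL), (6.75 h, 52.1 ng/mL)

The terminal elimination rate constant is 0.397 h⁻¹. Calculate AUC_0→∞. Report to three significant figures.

AUC = 2110 ng/mL·h

Trapezoidal AUC_0→6.75:
  [0→3]: (760.0+231.0)/2 × 3 = 1486.5
  [3→3.5]: (231.0+189.4)/2 × 0.5 = 105.1
  [3.5→6.5]: (189.4+57.6)/2 × 3 = 370.5
  [6.5→6.75]: (57.6+52.1)/2 × 0.25 = 13.7125
  Sum = 1975.8125 ng/mL·h
Extrapolated tail: C_last / k_e = 52.1 / 0.397 = 131.234
AUC_0→∞ = 1975.8125 + 131.234 = 2107.0465 ng/mL·h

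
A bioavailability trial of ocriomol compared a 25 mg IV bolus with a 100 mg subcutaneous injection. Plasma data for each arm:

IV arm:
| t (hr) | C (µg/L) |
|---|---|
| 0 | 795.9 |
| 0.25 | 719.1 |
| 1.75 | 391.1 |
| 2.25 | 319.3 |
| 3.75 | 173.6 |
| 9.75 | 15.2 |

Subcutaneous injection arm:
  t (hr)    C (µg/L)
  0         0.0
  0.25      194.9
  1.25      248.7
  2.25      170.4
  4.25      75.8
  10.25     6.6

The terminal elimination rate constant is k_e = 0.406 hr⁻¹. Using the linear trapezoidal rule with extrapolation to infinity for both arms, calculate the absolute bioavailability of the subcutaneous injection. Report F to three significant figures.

Trapezoidal AUC_0→9.75 (IV):
  [0→0.25]: (795.9+719.1)/2 × 0.25 = 189.375
  [0.25→1.75]: (719.1+391.1)/2 × 1.5 = 832.65
  [1.75→2.25]: (391.1+319.3)/2 × 0.5 = 177.6
  [2.25→3.75]: (319.3+173.6)/2 × 1.5 = 369.675
  [3.75→9.75]: (173.6+15.2)/2 × 6 = 566.4
  Sum = 2135.7 µg/L·hr
IV tail: 15.2/0.406 = 37.438; AUC_iv,0→∞ = 2135.7 + 37.438 = 2173.138 µg/L·hr
Trapezoidal AUC_0→10.25 (subcutaneous injection):
  [0→0.25]: (0.0+194.9)/2 × 0.25 = 24.3625
  [0.25→1.25]: (194.9+248.7)/2 × 1 = 221.8
  [1.25→2.25]: (248.7+170.4)/2 × 1 = 209.55
  [2.25→4.25]: (170.4+75.8)/2 × 2 = 246.2
  [4.25→10.25]: (75.8+6.6)/2 × 6 = 247.2
  Sum = 949.1125 µg/L·hr
subcutaneous injection tail: 6.6/0.406 = 16.256; AUC_ev,0→∞ = 949.1125 + 16.256 = 965.3685 µg/L·hr
F = (AUC_ev/D_ev)/(AUC_iv/D_iv) = (965.3685/100)/(2173.138/25) = 9.653685/86.92552 = 0.1111

F = 0.111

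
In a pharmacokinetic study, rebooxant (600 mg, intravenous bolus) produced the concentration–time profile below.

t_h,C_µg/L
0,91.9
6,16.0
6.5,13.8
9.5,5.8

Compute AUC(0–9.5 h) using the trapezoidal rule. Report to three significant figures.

AUC = 361 µg/L·h

Trapezoidal AUC_0→9.5:
  [0→6]: (91.9+16.0)/2 × 6 = 323.7
  [6→6.5]: (16.0+13.8)/2 × 0.5 = 7.45
  [6.5→9.5]: (13.8+5.8)/2 × 3 = 29.4
  Sum = 360.55 µg/L·h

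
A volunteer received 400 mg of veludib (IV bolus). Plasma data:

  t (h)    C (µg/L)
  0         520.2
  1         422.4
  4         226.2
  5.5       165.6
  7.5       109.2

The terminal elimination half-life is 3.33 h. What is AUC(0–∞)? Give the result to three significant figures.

AUC = 2540 µg/L·h

Trapezoidal AUC_0→7.5:
  [0→1]: (520.2+422.4)/2 × 1 = 471.3
  [1→4]: (422.4+226.2)/2 × 3 = 972.9
  [4→5.5]: (226.2+165.6)/2 × 1.5 = 293.85
  [5.5→7.5]: (165.6+109.2)/2 × 2 = 274.8
  Sum = 2012.85 µg/L·h
k_e = ln2 / t½ = 0.693147 / 3.33 = 0.2082 h^-1
Extrapolated tail: C_last / k_e = 109.2 / 0.2082 = 524.496
AUC_0→∞ = 2012.85 + 524.496 = 2537.346 µg/L·h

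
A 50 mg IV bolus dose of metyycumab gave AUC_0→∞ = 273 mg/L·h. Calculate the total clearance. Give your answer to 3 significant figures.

CL = 0.183 L/h

CL = Dose_iv / AUC_0→∞
   = 50 / 273 = 0.18315 L/h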